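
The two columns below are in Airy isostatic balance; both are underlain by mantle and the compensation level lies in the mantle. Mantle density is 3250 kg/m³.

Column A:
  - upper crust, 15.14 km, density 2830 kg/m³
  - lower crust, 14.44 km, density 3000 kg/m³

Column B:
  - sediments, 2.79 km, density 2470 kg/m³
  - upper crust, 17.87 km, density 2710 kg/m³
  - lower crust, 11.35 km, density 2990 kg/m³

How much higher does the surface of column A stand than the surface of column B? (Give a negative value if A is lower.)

−1.48 km

For any compensation level in the mantle, the mantle terms cancel and isostasy reduces to e = (Σt_A − Σt_B) − (Σ(ρt)_A − Σ(ρt)_B) / ρ_m.
Σt_A = 29.58 km; Σt_B = 32.01 km; Σ(ρt)_A = 86166.2; Σ(ρt)_B = 89255.5 (in km·kg/m³).
e = (29.58 − 32.01) − (86166.2 − 89255.5) / 3250 = −1.48 km.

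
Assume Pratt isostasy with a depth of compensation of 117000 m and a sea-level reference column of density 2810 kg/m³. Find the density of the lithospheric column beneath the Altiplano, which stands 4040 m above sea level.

2720 kg/m³

Pratt balance: ρ_ref D = ρ (D + h).
ρ = ρ_ref D/(D + h) = 2810 × 117000 m/(117000 m + 4040 m) = 2720 kg/m³.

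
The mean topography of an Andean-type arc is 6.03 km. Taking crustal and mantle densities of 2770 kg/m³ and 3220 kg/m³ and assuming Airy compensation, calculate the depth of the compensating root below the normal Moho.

In Airy isostatic equilibrium: the weight of the topography is balanced by the buoyancy of the root, ρ_c h = (ρ_m − ρ_c) r.
r = h · ρ_c / (ρ_m − ρ_c) = 6.03 km × 2770 / (3220 − 2770) = 37.1 km.

37.1 km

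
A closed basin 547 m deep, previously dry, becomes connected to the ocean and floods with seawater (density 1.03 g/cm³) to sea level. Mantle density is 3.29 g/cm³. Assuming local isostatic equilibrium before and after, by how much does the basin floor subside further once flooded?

249 m

After flooding the water column is d + s deep. Its weight must equal the weight of mantle displaced by the extra subsidence s: (d + s) ρ_w = s ρ_m.
s = d ρ_w / (ρ_m − ρ_w) = 547 m × 1.03/(3.29 − 1.03) = 249 m.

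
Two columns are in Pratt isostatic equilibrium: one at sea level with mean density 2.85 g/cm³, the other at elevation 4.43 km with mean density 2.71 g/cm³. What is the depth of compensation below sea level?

ρ_ref D = ρ (D + h) → D (ρ_ref − ρ) = ρ h.
D = ρ h/(ρ_ref − ρ) = 2.71 × 4.43 km/(2.85 − 2.71) = 85.8 km.

85.8 km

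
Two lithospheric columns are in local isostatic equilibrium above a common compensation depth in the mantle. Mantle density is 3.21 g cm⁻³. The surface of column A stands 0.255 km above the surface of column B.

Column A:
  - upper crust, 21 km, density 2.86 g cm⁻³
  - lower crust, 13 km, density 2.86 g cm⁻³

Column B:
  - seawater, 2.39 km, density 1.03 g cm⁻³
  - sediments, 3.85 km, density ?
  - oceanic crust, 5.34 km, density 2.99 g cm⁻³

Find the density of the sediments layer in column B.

1.99 g cm⁻³

Take the compensation level at the base of the deeper column (depth z_c below the surface of column A) and equate Σ ρ_i t_i down to z_c; mantle fills any gap and the z_c terms cancel.
Column A: 21×2.86 + 13×2.86 + (z_c − 34)×3.21
Column B: 0.255×0 + 2.39×1.03 + 3.85×ρ + 5.34×2.99 + (z_c − 0.255 − 11.58)×3.21
The z_c×3.21 term appears on both sides and cancels. Collect the known terms of each column as K = Σ(ρt)_known − 3.21 × (depth of known layers): K_A = 97.24 − 3.21×34 = −11.9; K_B = 18.4283 − 3.21×(0.255 + 11.58) = −19.56205.
Balance: K_A = K_B + 3.85×ρ, so ρ = (K_A − K_B)/3.85 = 7.66205/3.85 = 1.99 g cm⁻³.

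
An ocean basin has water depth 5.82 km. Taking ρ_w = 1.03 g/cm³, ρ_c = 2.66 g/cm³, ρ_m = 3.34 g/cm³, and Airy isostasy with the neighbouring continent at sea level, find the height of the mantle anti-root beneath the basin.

Isostatic balance requires: replacing crust with seawater at the top is compensated by replacing crust with mantle at the base: d (ρ_c − ρ_w) = a (ρ_m − ρ_c).
a = d (ρ_c − ρ_w)/(ρ_m − ρ_c) = 5.82 km × 1.63/0.68 = 14 km.

14 km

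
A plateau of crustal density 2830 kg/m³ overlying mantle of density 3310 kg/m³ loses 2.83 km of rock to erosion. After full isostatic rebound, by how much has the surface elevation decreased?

Rebound u = e ρ_c/ρ_m = 2.83 km × 2830/3310 = 2.42 km.
Net surface drop = e − u = 2.83 km − 2.42 km = e (ρ_m − ρ_c)/ρ_m = 0.41 km.

0.41 km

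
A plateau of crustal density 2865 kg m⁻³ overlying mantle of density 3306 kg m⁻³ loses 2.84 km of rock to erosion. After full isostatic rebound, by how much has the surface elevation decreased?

0.379 km

Rebound u = e ρ_c/ρ_m = 2.84 km × 2865/3306 = 2.461 km.
Net surface drop = e − u = 2.84 km − 2.461 km = e (ρ_m − ρ_c)/ρ_m = 0.379 km.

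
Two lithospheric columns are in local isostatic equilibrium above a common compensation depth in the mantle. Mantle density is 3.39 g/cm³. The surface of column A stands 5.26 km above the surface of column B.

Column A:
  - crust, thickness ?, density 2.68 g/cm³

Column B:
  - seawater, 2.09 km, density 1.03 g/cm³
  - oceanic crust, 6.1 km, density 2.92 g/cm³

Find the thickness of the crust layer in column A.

Take the compensation level at the base of the deeper column (depth z_c below the surface of column A) and equate Σ ρ_i t_i down to z_c; mantle fills any gap and the z_c terms cancel.
Column A: x×2.68 + (z_c − 0 − x)×3.39
Column B: 5.26×0 + 2.09×1.03 + 6.1×2.92 + (z_c − 5.26 − 8.19)×3.39
The z_c×3.39 term appears on both sides and cancels. Collect the known terms of each column as K = Σ(ρt)_known − 3.39 × (depth of known layers): K_A = 0 − 3.39×0 = 0; K_B = 19.9647 − 3.39×(5.26 + 8.19) = −25.6308.
Balance: K_A − x×(3.39 − 2.68) = K_B, so x = (K_A − K_B)/(3.39 − 2.68) = 25.6308/0.71 = 36.1 km.

36.1 km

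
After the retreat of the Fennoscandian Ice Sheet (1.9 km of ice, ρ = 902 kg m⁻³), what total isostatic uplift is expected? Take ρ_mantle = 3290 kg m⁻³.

0.521 km

Removing the load lets mantle flow back in; uplift u satisfies ρ_ice t = ρ_m u.
u = t ρ_ice/ρ_m = 1.9 km × 902/3290 = 0.521 km.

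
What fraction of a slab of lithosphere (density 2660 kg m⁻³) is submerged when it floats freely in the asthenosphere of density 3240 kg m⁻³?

0.821

Submerged fraction = ρ_obj/ρ_fluid = 2660/3240 = 0.821.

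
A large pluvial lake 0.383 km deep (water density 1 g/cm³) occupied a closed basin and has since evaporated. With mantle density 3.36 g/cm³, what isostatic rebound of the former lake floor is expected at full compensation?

0.114 km

u = d ρ_w/ρ_m = 0.383 km × 1/3.36 = 0.114 km.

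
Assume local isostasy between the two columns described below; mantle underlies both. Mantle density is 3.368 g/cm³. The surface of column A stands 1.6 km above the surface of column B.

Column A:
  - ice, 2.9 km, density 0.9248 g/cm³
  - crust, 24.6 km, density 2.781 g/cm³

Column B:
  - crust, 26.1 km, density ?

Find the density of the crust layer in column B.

Take the compensation level at the base of the deeper column (depth z_c below the surface of column A) and equate Σ ρ_i t_i down to z_c; mantle fills any gap and the z_c terms cancel.
Column A: 2.9×0.9248 + 24.6×2.781 + (z_c − 27.5)×3.368
Column B: 1.6×0 + 26.1×ρ + (z_c − 1.6 − 26.1)×3.368
The z_c×3.368 term appears on both sides and cancels. Collect the known terms of each column as K = Σ(ρt)_known − 3.368 × (depth of known layers): K_A = 71.09452 − 3.368×27.5 = −21.52548; K_B = 0 − 3.368×(1.6 + 26.1) = −93.2936.
Balance: K_A = K_B + 26.1×ρ, so ρ = (K_A − K_B)/26.1 = 71.7681/26.1 = 2.75 g/cm³.

2.75 g/cm³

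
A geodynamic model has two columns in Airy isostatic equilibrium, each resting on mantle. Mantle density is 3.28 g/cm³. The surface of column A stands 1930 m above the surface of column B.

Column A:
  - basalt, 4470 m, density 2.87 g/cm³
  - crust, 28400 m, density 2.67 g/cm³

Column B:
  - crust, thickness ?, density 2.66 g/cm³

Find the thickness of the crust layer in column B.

20700 m

Take the compensation level at the base of the deeper column (depth z_c below the surface of column A) and equate Σ ρ_i t_i down to z_c; mantle fills any gap and the z_c terms cancel.
Column A: 4470×2.87 + 28400×2.67 + (z_c − 32870)×3.28
Column B: 1930×0 + x×2.66 + (z_c − 1930 − 0 − x)×3.28
The z_c×3.28 term appears on both sides and cancels. Collect the known terms of each column as K = Σ(ρt)_known − 3.28 × (depth of known layers): K_A = 88656.9 − 3.28×32870 = −19156.7; K_B = 0 − 3.28×(1930 + 0) = −6330.4.
Balance: K_A = K_B − x×(3.28 − 2.66), so x = (K_B − K_A)/(3.28 − 2.66) = 12826.3/0.62 = 20700 m.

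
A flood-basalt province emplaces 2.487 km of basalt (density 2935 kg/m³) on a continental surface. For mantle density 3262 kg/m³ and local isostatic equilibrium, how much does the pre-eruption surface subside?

Subaerial loading: s = t ρ_load / ρ_m.
s = 2.487 km × 2935/3262 = 2.24 km.

2.24 km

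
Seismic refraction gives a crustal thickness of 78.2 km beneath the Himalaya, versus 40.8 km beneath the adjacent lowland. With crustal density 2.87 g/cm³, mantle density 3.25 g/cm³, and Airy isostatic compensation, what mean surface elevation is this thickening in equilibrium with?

Excess crust Δ = 78.2 km − 40.8 km = 37.4 km, split between elevation h and root r with h + r = Δ.
Airy balance ρ_c h = (ρ_m − ρ_c) r gives r = h ρ_c/(ρ_m − ρ_c), so h (1 + ρ_c/(ρ_m − ρ_c)) = Δ, i.e. h = Δ (ρ_m − ρ_c)/ρ_m.
h = 37.4 km × 0.38/3.25 = 4.37 km.

4.37 km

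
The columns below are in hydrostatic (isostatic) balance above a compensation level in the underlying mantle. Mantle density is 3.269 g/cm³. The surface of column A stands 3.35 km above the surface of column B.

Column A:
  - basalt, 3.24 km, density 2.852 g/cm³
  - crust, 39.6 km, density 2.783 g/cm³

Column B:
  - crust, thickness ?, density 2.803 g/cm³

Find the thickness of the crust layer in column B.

Take the compensation level at the base of the deeper column (depth z_c below the surface of column A) and equate Σ ρ_i t_i down to z_c; mantle fills any gap and the z_c terms cancel.
Column A: 3.24×2.852 + 39.6×2.783 + (z_c − 42.84)×3.269
Column B: 3.35×0 + x×2.803 + (z_c − 3.35 − 0 − x)×3.269
The z_c×3.269 term appears on both sides and cancels. Collect the known terms of each column as K = Σ(ρt)_known − 3.269 × (depth of known layers): K_A = 119.44728 − 3.269×42.84 = −20.59668; K_B = 0 − 3.269×(3.35 + 0) = −10.95115.
Balance: K_A = K_B − x×(3.269 − 2.803), so x = (K_B − K_A)/(3.269 − 2.803) = 9.64553/0.466 = 20.7 km.

20.7 km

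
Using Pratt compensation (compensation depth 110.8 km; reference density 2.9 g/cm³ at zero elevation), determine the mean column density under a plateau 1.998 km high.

2.85 g/cm³

Pratt balance: ρ_ref D = ρ (D + h).
ρ = ρ_ref D/(D + h) = 2.9 × 110.8 km/(110.8 km + 1.998 km) = 2.85 g/cm³.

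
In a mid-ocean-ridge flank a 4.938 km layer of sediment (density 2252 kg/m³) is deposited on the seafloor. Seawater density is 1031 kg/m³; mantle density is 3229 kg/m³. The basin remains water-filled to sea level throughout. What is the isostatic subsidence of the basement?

Submarine loading: the sediment displaces seawater, and the subsidence is in turn flooded, so s (ρ_m − ρ_w) = t (ρ_sed − ρ_w).
s = 4.938 km × (2252 − 1031) / (3229 − 1031) = 2.74 km.

2.74 km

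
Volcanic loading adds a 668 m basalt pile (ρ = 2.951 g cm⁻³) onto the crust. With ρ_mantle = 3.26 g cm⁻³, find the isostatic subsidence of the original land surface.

605 m

Subaerial loading: s = t ρ_load / ρ_m.
s = 668 m × 2.951/3.26 = 605 m.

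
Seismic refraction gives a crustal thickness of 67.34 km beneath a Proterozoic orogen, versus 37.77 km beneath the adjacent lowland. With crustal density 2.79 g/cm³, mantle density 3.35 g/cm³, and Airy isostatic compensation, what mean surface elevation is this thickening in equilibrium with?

Excess crust Δ = 67.34 km − 37.77 km = 29.57 km, split between elevation h and root r with h + r = Δ.
Airy balance ρ_c h = (ρ_m − ρ_c) r gives r = h ρ_c/(ρ_m − ρ_c), so h (1 + ρ_c/(ρ_m − ρ_c)) = Δ, i.e. h = Δ (ρ_m − ρ_c)/ρ_m.
h = 29.57 km × 0.56/3.35 = 4.94 km.

4.94 km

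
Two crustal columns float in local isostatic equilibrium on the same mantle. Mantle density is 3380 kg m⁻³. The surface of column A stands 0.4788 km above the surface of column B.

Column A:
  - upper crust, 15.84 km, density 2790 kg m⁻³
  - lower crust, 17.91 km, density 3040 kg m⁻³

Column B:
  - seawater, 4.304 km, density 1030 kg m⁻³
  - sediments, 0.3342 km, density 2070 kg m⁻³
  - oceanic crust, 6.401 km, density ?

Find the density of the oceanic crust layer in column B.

Take the compensation level at the base of the deeper column (depth z_c below the surface of column A) and equate Σ ρ_i t_i down to z_c; mantle fills any gap and the z_c terms cancel.
Column A: 15.84×2790 + 17.91×3040 + (z_c − 33.75)×3380
Column B: 0.4788×0 + 4.304×1030 + 0.3342×2070 + 6.401×ρ + (z_c − 0.4788 − 11.0392)×3380
The z_c×3380 term appears on both sides and cancels. Collect the known terms of each column as K = Σ(ρt)_known − 3380 × (depth of known layers): K_A = 98640 − 3380×33.75 = −15435; K_B = 5124.914 − 3380×(0.4788 + 11.0392) = −33805.926.
Balance: K_A = K_B + 6.401×ρ, so ρ = (K_A − K_B)/6.401 = 18370.9/6.401 = 2870 kg m⁻³.

2870 kg m⁻³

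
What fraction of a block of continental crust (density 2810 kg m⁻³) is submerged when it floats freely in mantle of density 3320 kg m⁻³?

Submerged fraction = ρ_obj/ρ_fluid = 2810/3320 = 84.6%.

84.6%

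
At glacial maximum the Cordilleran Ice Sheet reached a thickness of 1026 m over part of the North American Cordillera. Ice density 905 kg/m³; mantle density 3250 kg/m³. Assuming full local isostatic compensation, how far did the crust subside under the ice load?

286 m

By Archimedes' principle applied to the lithosphere: the ice load ρ_ice t is balanced by mantle displaced below, ρ_m s.
s = t ρ_ice / ρ_m = 1026 m × 905/3250 = 286 m.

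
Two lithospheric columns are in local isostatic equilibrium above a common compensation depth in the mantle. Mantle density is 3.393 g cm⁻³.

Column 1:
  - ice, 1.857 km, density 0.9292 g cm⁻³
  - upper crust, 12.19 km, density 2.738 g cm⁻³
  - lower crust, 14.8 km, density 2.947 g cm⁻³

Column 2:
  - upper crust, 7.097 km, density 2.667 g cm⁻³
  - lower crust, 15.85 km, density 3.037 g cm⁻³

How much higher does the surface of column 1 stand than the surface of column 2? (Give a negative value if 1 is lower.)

For any compensation level in the mantle, the mantle terms cancel and isostasy reduces to e = (Σt_1 − Σt_2) − (Σ(ρt)_1 − Σ(ρt)_2) / ρ_m.
Σt_1 = 28.847 km; Σt_2 = 22.947 km; Σ(ρt)_1 = 78.7173444; Σ(ρt)_2 = 67.064149 (in km·g cm⁻³).
e = (28.847 − 22.947) − (78.7173444 − 67.064149) / 3.393 = 2.47 km.

2.47 km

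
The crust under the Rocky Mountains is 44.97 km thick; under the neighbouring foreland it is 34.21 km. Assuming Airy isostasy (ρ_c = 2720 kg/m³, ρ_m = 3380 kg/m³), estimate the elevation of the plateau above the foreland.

2.1 km

Excess crust Δ = 44.97 km − 34.21 km = 10.76 km, split between elevation h and root r with h + r = Δ.
Airy balance ρ_c h = (ρ_m − ρ_c) r gives r = h ρ_c/(ρ_m − ρ_c), so h (1 + ρ_c/(ρ_m − ρ_c)) = Δ, i.e. h = Δ (ρ_m − ρ_c)/ρ_m.
h = 10.76 km × 660/3380 = 2.1 km.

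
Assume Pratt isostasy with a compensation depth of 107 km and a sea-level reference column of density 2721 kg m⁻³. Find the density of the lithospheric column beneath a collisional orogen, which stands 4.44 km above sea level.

Pratt balance: ρ_ref D = ρ (D + h).
ρ = ρ_ref D/(D + h) = 2721 × 107 km/(107 km + 4.44 km) = 2610 kg m⁻³.

2610 kg m⁻³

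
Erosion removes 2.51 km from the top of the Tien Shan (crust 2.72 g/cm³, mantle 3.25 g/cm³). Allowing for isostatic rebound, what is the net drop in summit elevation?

0.409 km

Rebound u = e ρ_c/ρ_m = 2.51 km × 2.72/3.25 = 2.101 km.
Net surface drop = e − u = 2.51 km − 2.101 km = e (ρ_m − ρ_c)/ρ_m = 0.409 km.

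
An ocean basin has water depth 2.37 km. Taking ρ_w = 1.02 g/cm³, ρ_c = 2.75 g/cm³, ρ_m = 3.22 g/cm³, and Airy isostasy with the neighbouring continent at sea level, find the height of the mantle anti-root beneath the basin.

8.72 km

For local isostatic compensation: replacing crust with seawater at the top is compensated by replacing crust with mantle at the base: d (ρ_c − ρ_w) = a (ρ_m − ρ_c).
a = d (ρ_c − ρ_w)/(ρ_m − ρ_c) = 2.37 km × 1.73/0.47 = 8.72 km.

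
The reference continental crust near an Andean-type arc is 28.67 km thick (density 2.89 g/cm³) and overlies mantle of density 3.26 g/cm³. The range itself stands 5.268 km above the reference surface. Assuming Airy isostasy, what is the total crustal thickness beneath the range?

Root depth r = h ρ_c / (ρ_m − ρ_c) = 5.268 km × 2.89 / 0.37 = 41.15 km.
Total thickness = T + h + r = 28.67 km + 5.268 km + 41.15 km = 75.1 km.

75.1 km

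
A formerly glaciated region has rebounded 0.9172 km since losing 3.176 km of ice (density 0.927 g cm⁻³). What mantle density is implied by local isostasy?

ρ_m = ρ_ice t / u = 0.927 × 3.176 km/0.9172 km = 3.21 g cm⁻³.

3.21 g cm⁻³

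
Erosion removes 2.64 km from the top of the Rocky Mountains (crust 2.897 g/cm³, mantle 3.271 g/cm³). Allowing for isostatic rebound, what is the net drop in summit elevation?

Rebound u = e ρ_c/ρ_m = 2.64 km × 2.897/3.271 = 2.338 km.
Net surface drop = e − u = 2.64 km − 2.338 km = e (ρ_m − ρ_c)/ρ_m = 0.302 km.

0.302 km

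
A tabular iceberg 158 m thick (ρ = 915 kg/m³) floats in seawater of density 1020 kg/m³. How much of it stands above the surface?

Floating equilibrium: submerged depth d = t ρ_obj/ρ_fluid = 158 m × 915/1020 = 141.7 m.
Freeboard = t − d = 158 m − 141.7 m = 16.3 m.

16.3 m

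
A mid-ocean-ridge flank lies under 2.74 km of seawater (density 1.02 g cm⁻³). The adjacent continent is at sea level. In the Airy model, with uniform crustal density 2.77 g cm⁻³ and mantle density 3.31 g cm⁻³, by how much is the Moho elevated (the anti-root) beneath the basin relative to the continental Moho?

In Airy isostatic equilibrium: replacing crust with seawater at the top is compensated by replacing crust with mantle at the base: d (ρ_c − ρ_w) = a (ρ_m − ρ_c).
a = d (ρ_c − ρ_w)/(ρ_m − ρ_c) = 2.74 km × 1.75/0.54 = 8.88 km.

8.88 km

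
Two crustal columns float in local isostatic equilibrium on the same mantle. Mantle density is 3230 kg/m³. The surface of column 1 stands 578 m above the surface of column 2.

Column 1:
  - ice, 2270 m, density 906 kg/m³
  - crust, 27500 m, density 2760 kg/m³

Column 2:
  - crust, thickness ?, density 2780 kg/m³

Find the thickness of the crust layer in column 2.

36300 m

Take the compensation level at the base of the deeper column (depth z_c below the surface of column 1) and equate Σ ρ_i t_i down to z_c; mantle fills any gap and the z_c terms cancel.
Column 1: 2270×906 + 27500×2760 + (z_c − 29770)×3230
Column 2: 578×0 + x×2780 + (z_c − 578 − 0 − x)×3230
The z_c×3230 term appears on both sides and cancels. Collect the known terms of each column as K = Σ(ρt)_known − 3230 × (depth of known layers): K_1 = 77956620 − 3230×29770 = −18200480; K_2 = 0 − 3230×(578 + 0) = −1866940.
Balance: K_1 = K_2 − x×(3230 − 2780), so x = (K_2 − K_1)/(3230 − 2780) = 16333500/450 = 36300 m.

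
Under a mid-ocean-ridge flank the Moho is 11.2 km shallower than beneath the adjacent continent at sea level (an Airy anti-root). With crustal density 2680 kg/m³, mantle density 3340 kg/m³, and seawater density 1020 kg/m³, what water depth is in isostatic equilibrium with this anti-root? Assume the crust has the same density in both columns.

Replacing a thickness d of crust by seawater at the top must be balanced by replacing crust with mantle at the base: d (ρ_c − ρ_w) = a (ρ_m − ρ_c).
d = a (ρ_m − ρ_c)/(ρ_c − ρ_w) = 11.2 km × 660/1660 = 4.45 km.

4.45 km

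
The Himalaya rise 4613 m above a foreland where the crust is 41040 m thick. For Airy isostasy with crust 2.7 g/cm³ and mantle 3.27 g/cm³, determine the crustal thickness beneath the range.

67500 m

Root depth r = h ρ_c / (ρ_m − ρ_c) = 4613 m × 2.7 / 0.57 = 21850 m.
Total thickness = T + h + r = 41040 m + 4613 m + 21850 m = 67500 m.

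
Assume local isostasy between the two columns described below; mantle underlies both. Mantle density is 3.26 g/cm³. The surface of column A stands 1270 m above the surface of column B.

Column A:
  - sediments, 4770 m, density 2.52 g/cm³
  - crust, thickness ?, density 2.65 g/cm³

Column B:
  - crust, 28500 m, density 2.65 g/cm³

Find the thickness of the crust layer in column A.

Take the compensation level at the base of the deeper column (depth z_c below the surface of column A) and equate Σ ρ_i t_i down to z_c; mantle fills any gap and the z_c terms cancel.
Column A: 4770×2.52 + x×2.65 + (z_c − 4770 − x)×3.26
Column B: 1270×0 + 28500×2.65 + (z_c − 1270 − 28500)×3.26
The z_c×3.26 term appears on both sides and cancels. Collect the known terms of each column as K = Σ(ρt)_known − 3.26 × (depth of known layers): K_A = 12020.4 − 3.26×4770 = −3529.8; K_B = 75525 − 3.26×(1270 + 28500) = −21525.2.
Balance: K_A − x×(3.26 − 2.65) = K_B, so x = (K_A − K_B)/(3.26 − 2.65) = 17995.4/0.61 = 29500 m.

29500 m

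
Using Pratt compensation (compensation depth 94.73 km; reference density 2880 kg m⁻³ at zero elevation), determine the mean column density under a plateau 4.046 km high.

2760 kg m⁻³

Pratt balance: ρ_ref D = ρ (D + h).
ρ = ρ_ref D/(D + h) = 2880 × 94.73 km/(94.73 km + 4.046 km) = 2760 kg m⁻³.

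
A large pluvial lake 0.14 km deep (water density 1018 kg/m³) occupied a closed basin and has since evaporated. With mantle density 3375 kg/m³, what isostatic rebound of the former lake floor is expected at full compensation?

0.0422 km

u = d ρ_w/ρ_m = 0.14 km × 1018/3375 = 0.0422 km.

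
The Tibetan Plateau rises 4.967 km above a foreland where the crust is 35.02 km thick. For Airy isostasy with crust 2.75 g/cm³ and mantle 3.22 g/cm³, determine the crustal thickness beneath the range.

Root depth r = h ρ_c / (ρ_m − ρ_c) = 4.967 km × 2.75 / 0.47 = 29.06 km.
Total thickness = T + h + r = 35.02 km + 4.967 km + 29.06 km = 69 km.

69 km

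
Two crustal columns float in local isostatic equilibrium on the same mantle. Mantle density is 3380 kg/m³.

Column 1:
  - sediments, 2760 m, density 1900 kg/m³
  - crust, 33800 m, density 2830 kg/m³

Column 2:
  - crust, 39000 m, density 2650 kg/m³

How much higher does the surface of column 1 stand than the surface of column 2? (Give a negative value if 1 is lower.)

−1710 m

For any compensation level in the mantle, the mantle terms cancel and isostasy reduces to e = (Σt_1 − Σt_2) − (Σ(ρt)_1 − Σ(ρt)_2) / ρ_m.
Σt_1 = 36560 m; Σt_2 = 39000 m; Σ(ρt)_1 = 100898000; Σ(ρt)_2 = 103350000 (in m·kg/m³).
e = (36560 − 39000) − (100898000 − 103350000) / 3380 = −1710 m.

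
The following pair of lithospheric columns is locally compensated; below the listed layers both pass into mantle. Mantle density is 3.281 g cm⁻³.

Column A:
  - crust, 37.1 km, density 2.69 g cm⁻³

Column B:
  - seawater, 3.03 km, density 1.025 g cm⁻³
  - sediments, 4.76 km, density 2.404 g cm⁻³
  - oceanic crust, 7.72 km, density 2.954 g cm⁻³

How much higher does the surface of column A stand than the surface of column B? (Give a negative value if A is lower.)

2.56 km

For any compensation level in the mantle, the mantle terms cancel and isostasy reduces to e = (Σt_A − Σt_B) − (Σ(ρt)_A − Σ(ρt)_B) / ρ_m.
Σt_A = 37.1 km; Σt_B = 15.51 km; Σ(ρt)_A = 99.799; Σ(ρt)_B = 37.35367 (in km·g cm⁻³).
e = (37.1 − 15.51) − (99.799 − 37.35367) / 3.281 = 2.56 km.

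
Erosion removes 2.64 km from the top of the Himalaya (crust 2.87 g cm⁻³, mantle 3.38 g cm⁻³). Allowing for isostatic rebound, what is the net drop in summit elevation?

Rebound u = e ρ_c/ρ_m = 2.64 km × 2.87/3.38 = 2.242 km.
Net surface drop = e − u = 2.64 km − 2.242 km = e (ρ_m − ρ_c)/ρ_m = 0.398 km.

0.398 km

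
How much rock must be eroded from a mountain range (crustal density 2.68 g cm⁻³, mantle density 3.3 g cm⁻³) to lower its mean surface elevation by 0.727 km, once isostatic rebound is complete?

Net drop Δ = e − u = e − e ρ_c/ρ_m = e (ρ_m − ρ_c)/ρ_m.
e = Δ ρ_m/(ρ_m − ρ_c) = 0.727 km × 3.3/0.62 = 3.87 km.

3.87 km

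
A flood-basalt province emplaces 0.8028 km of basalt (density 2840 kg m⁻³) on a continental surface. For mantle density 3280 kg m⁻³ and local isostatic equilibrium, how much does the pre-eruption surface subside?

Subaerial loading: s = t ρ_load / ρ_m.
s = 0.8028 km × 2840/3280 = 0.695 km.

0.695 km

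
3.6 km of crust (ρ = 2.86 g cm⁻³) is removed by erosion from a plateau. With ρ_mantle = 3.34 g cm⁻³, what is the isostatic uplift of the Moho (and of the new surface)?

Unloading: uplift u = e ρ_c/ρ_m = 3.6 km × 2.86/3.34 = 3.08 km.

3.08 km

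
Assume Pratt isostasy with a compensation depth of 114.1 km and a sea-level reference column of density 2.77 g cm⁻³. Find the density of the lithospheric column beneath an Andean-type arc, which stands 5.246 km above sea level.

Pratt balance: ρ_ref D = ρ (D + h).
ρ = ρ_ref D/(D + h) = 2.77 × 114.1 km/(114.1 km + 5.246 km) = 2.65 g cm⁻³.

2.65 g cm⁻³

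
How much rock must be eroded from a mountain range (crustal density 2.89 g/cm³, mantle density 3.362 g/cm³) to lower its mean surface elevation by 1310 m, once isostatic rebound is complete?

9330 m

Net drop Δ = e − u = e − e ρ_c/ρ_m = e (ρ_m − ρ_c)/ρ_m.
e = Δ ρ_m/(ρ_m − ρ_c) = 1310 m × 3.362/0.472 = 9330 m.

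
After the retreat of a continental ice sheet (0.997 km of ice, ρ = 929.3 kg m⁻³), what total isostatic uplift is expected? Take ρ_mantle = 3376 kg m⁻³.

0.274 km

Removing the load lets mantle flow back in; uplift u satisfies ρ_ice t = ρ_m u.
u = t ρ_ice/ρ_m = 0.997 km × 929.3/3376 = 0.274 km.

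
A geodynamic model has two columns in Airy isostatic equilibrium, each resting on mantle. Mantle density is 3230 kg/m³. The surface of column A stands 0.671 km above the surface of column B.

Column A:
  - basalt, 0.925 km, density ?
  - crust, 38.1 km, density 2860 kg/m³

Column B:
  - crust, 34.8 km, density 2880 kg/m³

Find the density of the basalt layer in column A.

Take the compensation level at the base of the deeper column (depth z_c below the surface of column A) and equate Σ ρ_i t_i down to z_c; mantle fills any gap and the z_c terms cancel.
Column A: 0.925×ρ + 38.1×2860 + (z_c − 39.025)×3230
Column B: 0.671×0 + 34.8×2880 + (z_c − 0.671 − 34.8)×3230
The z_c×3230 term appears on both sides and cancels. Collect the known terms of each column as K = Σ(ρt)_known − 3230 × (depth of known layers): K_A = 108966 − 3230×39.025 = −17084.75; K_B = 100224 − 3230×(0.671 + 34.8) = −14347.33.
Balance: K_A + 0.925×ρ = K_B, so ρ = (K_B − K_A)/0.925 = 2737.42/0.925 = 2960 kg/m³.

2960 kg/m³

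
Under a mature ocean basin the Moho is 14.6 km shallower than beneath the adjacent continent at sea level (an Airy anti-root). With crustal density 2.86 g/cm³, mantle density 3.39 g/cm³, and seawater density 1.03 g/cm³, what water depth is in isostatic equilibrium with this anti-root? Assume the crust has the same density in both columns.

4.23 km

Replacing a thickness d of crust by seawater at the top must be balanced by replacing crust with mantle at the base: d (ρ_c − ρ_w) = a (ρ_m − ρ_c).
d = a (ρ_m − ρ_c)/(ρ_c − ρ_w) = 14.6 km × 0.53/1.83 = 4.23 km.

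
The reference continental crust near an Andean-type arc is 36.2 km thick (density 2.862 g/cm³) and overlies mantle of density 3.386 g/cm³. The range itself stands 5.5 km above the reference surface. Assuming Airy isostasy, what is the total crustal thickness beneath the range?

71.7 km

Root depth r = h ρ_c / (ρ_m − ρ_c) = 5.5 km × 2.862 / 0.524 = 30.04 km.
Total thickness = T + h + r = 36.2 km + 5.5 km + 30.04 km = 71.7 km.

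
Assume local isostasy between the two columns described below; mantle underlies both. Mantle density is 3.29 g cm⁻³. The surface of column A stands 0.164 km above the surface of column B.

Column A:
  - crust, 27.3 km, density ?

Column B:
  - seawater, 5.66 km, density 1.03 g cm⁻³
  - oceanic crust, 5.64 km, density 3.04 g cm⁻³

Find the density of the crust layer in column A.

Take the compensation level at the base of the deeper column (depth z_c below the surface of column A) and equate Σ ρ_i t_i down to z_c; mantle fills any gap and the z_c terms cancel.
Column A: 27.3×ρ + (z_c − 27.3)×3.29
Column B: 0.164×0 + 5.66×1.03 + 5.64×3.04 + (z_c − 0.164 − 11.3)×3.29
The z_c×3.29 term appears on both sides and cancels. Collect the known terms of each column as K = Σ(ρt)_known − 3.29 × (depth of known layers): K_A = 0 − 3.29×27.3 = −89.817; K_B = 22.9754 − 3.29×(0.164 + 11.3) = −14.74116.
Balance: K_A + 27.3×ρ = K_B, so ρ = (K_B − K_A)/27.3 = 75.0758/27.3 = 2.75 g cm⁻³.

2.75 g cm⁻³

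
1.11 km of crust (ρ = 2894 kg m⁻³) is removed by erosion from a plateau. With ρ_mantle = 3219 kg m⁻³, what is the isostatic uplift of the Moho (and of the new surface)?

0.998 km

Unloading: uplift u = e ρ_c/ρ_m = 1.11 km × 2894/3219 = 0.998 km.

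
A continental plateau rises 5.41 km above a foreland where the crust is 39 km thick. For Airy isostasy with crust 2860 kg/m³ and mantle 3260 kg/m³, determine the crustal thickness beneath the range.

83.1 km

Root depth r = h ρ_c / (ρ_m − ρ_c) = 5.41 km × 2860 / 400 = 38.68 km.
Total thickness = T + h + r = 39 km + 5.41 km + 38.68 km = 83.1 km.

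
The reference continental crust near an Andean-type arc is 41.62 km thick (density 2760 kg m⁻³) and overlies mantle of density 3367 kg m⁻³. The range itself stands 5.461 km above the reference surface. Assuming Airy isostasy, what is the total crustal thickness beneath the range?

Root depth r = h ρ_c / (ρ_m − ρ_c) = 5.461 km × 2760 / 607 = 24.83 km.
Total thickness = T + h + r = 41.62 km + 5.461 km + 24.83 km = 71.9 km.

71.9 km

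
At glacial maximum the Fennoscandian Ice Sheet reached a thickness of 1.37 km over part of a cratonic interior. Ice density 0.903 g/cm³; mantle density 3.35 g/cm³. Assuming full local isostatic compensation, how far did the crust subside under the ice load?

In Airy isostatic equilibrium: the ice load ρ_ice t is balanced by mantle displaced below, ρ_m s.
s = t ρ_ice / ρ_m = 1.37 km × 0.903/3.35 = 0.369 km.

0.369 km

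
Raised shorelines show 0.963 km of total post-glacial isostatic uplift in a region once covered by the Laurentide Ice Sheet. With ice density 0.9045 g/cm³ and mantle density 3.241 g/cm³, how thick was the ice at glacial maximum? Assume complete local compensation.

u = t ρ_ice/ρ_m → t = u ρ_m/ρ_ice = 0.963 km × 3.241/0.9045 = 3.45 km.

3.45 km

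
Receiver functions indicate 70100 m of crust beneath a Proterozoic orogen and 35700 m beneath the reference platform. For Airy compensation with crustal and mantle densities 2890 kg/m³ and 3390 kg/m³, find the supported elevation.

Excess crust Δ = 70100 m − 35700 m = 34400 m, split between elevation h and root r with h + r = Δ.
Airy balance ρ_c h = (ρ_m − ρ_c) r gives r = h ρ_c/(ρ_m − ρ_c), so h (1 + ρ_c/(ρ_m − ρ_c)) = Δ, i.e. h = Δ (ρ_m − ρ_c)/ρ_m.
h = 34400 m × 500/3390 = 5070 m.

5070 m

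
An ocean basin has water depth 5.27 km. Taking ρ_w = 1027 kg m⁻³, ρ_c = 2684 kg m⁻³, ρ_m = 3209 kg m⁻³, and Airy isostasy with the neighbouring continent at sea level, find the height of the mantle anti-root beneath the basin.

16.6 km

Balancing pressure at the compensation depth: replacing crust with seawater at the top is compensated by replacing crust with mantle at the base: d (ρ_c − ρ_w) = a (ρ_m − ρ_c).
a = d (ρ_c − ρ_w)/(ρ_m − ρ_c) = 5.27 km × 1657/525 = 16.6 km.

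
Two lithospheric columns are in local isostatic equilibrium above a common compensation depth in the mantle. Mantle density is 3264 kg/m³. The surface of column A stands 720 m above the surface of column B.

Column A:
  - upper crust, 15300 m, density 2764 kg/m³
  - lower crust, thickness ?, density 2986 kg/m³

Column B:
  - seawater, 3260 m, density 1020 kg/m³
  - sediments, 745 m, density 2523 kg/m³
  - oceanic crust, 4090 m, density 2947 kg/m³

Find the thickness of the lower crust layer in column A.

13900 m

Take the compensation level at the base of the deeper column (depth z_c below the surface of column A) and equate Σ ρ_i t_i down to z_c; mantle fills any gap and the z_c terms cancel.
Column A: 15300×2764 + x×2986 + (z_c − 15300 − x)×3264
Column B: 720×0 + 3260×1020 + 745×2523 + 4090×2947 + (z_c − 720 − 8095)×3264
The z_c×3264 term appears on both sides and cancels. Collect the known terms of each column as K = Σ(ρt)_known − 3264 × (depth of known layers): K_A = 42289200 − 3264×15300 = −7650000; K_B = 17258065 − 3264×(720 + 8095) = −11514095.
Balance: K_A − x×(3264 − 2986) = K_B, so x = (K_A − K_B)/(3264 − 2986) = 3864100/278 = 13900 m.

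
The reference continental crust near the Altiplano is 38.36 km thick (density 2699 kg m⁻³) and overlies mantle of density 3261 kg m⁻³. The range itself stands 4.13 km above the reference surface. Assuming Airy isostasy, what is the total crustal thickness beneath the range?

62.3 km

Root depth r = h ρ_c / (ρ_m − ρ_c) = 4.13 km × 2699 / 562 = 19.83 km.
Total thickness = T + h + r = 38.36 km + 4.13 km + 19.83 km = 62.3 km.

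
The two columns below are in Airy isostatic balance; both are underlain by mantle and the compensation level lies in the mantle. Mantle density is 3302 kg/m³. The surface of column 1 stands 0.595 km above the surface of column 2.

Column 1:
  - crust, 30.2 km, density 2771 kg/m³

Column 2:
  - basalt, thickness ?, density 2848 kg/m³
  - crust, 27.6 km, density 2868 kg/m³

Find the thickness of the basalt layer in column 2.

Take the compensation level at the base of the deeper column (depth z_c below the surface of column 1) and equate Σ ρ_i t_i down to z_c; mantle fills any gap and the z_c terms cancel.
Column 1: 30.2×2771 + (z_c − 30.2)×3302
Column 2: 0.595×0 + x×2848 + 27.6×2868 + (z_c − 0.595 − 27.6 − x)×3302
The z_c×3302 term appears on both sides and cancels. Collect the known terms of each column as K = Σ(ρt)_known − 3302 × (depth of known layers): K_1 = 83684.2 − 3302×30.2 = −16036.2; K_2 = 79156.8 − 3302×(0.595 + 27.6) = −13943.09.
Balance: K_1 = K_2 − x×(3302 − 2848), so x = (K_2 − K_1)/(3302 − 2848) = 2093.11/454 = 4.61 km.

4.61 km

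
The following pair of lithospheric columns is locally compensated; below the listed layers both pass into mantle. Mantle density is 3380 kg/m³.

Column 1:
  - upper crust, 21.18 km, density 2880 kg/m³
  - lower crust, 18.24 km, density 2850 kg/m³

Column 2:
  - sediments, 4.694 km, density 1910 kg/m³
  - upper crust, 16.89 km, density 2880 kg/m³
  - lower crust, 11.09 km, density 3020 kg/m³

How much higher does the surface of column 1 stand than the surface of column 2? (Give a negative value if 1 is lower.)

For any compensation level in the mantle, the mantle terms cancel and isostasy reduces to e = (Σt_1 − Σt_2) − (Σ(ρt)_1 − Σ(ρt)_2) / ρ_m.
Σt_1 = 39.42 km; Σt_2 = 32.674 km; Σ(ρt)_1 = 112982.4; Σ(ρt)_2 = 91100.54 (in km·kg/m³).
e = (39.42 − 32.674) − (112982.4 − 91100.54) / 3380 = 0.272 km.

0.272 km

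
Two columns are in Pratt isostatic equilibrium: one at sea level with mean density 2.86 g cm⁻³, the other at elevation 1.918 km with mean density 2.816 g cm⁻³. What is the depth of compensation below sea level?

123 km

ρ_ref D = ρ (D + h) → D (ρ_ref − ρ) = ρ h.
D = ρ h/(ρ_ref − ρ) = 2.816 × 1.918 km/(2.86 − 2.816) = 123 km.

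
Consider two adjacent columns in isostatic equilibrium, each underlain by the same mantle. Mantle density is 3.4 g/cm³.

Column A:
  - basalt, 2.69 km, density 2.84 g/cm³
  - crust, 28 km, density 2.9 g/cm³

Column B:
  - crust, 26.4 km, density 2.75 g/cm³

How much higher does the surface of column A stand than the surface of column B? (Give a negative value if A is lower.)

For any compensation level in the mantle, the mantle terms cancel and isostasy reduces to e = (Σt_A − Σt_B) − (Σ(ρt)_A − Σ(ρt)_B) / ρ_m.
Σt_A = 30.69 km; Σt_B = 26.4 km; Σ(ρt)_A = 88.8396; Σ(ρt)_B = 72.6 (in km·g/cm³).
e = (30.69 − 26.4) − (88.8396 − 72.6) / 3.4 = −0.486 km.

−0.486 km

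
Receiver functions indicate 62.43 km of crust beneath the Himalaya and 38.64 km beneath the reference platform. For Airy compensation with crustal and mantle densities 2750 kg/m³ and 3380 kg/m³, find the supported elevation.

Excess crust Δ = 62.43 km − 38.64 km = 23.79 km, split between elevation h and root r with h + r = Δ.
Airy balance ρ_c h = (ρ_m − ρ_c) r gives r = h ρ_c/(ρ_m − ρ_c), so h (1 + ρ_c/(ρ_m − ρ_c)) = Δ, i.e. h = Δ (ρ_m − ρ_c)/ρ_m.
h = 23.79 km × 630/3380 = 4.43 km.

4.43 km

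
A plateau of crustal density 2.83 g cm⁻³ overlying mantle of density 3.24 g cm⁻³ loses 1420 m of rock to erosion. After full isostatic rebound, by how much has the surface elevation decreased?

180 m

Rebound u = e ρ_c/ρ_m = 1420 m × 2.83/3.24 = 1240 m.
Net surface drop = e − u = 1420 m − 1240 m = e (ρ_m − ρ_c)/ρ_m = 180 m.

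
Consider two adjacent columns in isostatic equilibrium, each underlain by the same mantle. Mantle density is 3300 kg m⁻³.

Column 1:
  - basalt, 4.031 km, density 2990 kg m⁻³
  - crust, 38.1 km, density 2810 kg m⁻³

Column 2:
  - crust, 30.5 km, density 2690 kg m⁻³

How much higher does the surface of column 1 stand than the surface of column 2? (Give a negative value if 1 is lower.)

0.398 km

For any compensation level in the mantle, the mantle terms cancel and isostasy reduces to e = (Σt_1 − Σt_2) − (Σ(ρt)_1 − Σ(ρt)_2) / ρ_m.
Σt_1 = 42.131 km; Σt_2 = 30.5 km; Σ(ρt)_1 = 119113.69; Σ(ρt)_2 = 82045 (in km·kg m⁻³).
e = (42.131 − 30.5) − (119113.69 − 82045) / 3300 = 0.398 km.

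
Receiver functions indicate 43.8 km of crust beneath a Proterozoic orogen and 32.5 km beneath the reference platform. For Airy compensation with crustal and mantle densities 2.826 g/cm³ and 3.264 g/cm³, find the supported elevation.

Excess crust Δ = 43.8 km − 32.5 km = 11.3 km, split between elevation h and root r with h + r = Δ.
Airy balance ρ_c h = (ρ_m − ρ_c) r gives r = h ρ_c/(ρ_m − ρ_c), so h (1 + ρ_c/(ρ_m − ρ_c)) = Δ, i.e. h = Δ (ρ_m − ρ_c)/ρ_m.
h = 11.3 km × 0.438/3.264 = 1.52 km.

1.52 km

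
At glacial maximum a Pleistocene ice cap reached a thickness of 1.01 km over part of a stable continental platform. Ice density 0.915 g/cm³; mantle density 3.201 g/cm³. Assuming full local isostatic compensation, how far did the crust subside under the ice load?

0.289 km

Isostatic balance requires: the ice load ρ_ice t is balanced by mantle displaced below, ρ_m s.
s = t ρ_ice / ρ_m = 1.01 km × 0.915/3.201 = 0.289 km.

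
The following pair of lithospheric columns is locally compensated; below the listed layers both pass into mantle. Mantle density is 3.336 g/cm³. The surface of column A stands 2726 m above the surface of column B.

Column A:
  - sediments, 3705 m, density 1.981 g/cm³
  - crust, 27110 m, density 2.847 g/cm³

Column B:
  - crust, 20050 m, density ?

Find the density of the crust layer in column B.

2.88 g/cm³

Take the compensation level at the base of the deeper column (depth z_c below the surface of column A) and equate Σ ρ_i t_i down to z_c; mantle fills any gap and the z_c terms cancel.
Column A: 3705×1.981 + 27110×2.847 + (z_c − 30815)×3.336
Column B: 2726×0 + 20050×ρ + (z_c − 2726 − 20050)×3.336
The z_c×3.336 term appears on both sides and cancels. Collect the known terms of each column as K = Σ(ρt)_known − 3.336 × (depth of known layers): K_A = 84521.775 − 3.336×30815 = −18277.065; K_B = 0 − 3.336×(2726 + 20050) = −75980.736.
Balance: K_A = K_B + 20050×ρ, so ρ = (K_A − K_B)/20050 = 57703.7/20050 = 2.88 g/cm³.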